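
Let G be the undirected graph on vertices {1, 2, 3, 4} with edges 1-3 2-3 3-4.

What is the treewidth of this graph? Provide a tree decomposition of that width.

The largest bag has 2 vertices, giving width 1; this decomposition certifies tw(G) ≤ 1. G has an edge, so its treewidth is at least 1. Therefore the treewidth is 1.

Treewidth 1.
One optimal decomposition is:
Bags: B1 = {1, 3}  B2 = {3, 4}  B3 = {2, 3}
Tree: B1–B2, B1–B3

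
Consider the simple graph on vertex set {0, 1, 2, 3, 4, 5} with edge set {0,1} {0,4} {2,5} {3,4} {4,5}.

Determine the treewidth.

1

A width-1 tree decomposition is:
Bags: B1 = {0, 1}  B2 = {0, 4}  B3 = {3, 4}  B4 = {4, 5}  B5 = {2, 5}
Tree: B1–B2, B2–B3, B3–B4, B4–B5
The largest bag has 2 vertices, giving width 1; this decomposition certifies tw(G) ≤ 1. Since G has at least one edge (e.g. 1–0), it is not an edgeless graph, so tw(G) ≥ 1. Combining the bounds, tw(G) = 1.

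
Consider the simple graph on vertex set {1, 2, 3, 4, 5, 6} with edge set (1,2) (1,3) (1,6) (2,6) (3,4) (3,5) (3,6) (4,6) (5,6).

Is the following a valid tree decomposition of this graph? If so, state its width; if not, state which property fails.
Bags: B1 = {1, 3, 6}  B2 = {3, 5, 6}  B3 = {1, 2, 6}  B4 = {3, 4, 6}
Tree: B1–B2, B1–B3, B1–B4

Yes; width 2.

Vertex coverage: the bags together contain {1, 2, 3, 4, 5, 6}, the full vertex set. Edge coverage: each edge of G has both endpoints in at least one bag. Running intersection: for every vertex, the bags containing it form a connected subtree. All three properties hold, so this is a valid tree decomposition of width max|bag| − 1 = 2, and hence tw(G) ≤ 2.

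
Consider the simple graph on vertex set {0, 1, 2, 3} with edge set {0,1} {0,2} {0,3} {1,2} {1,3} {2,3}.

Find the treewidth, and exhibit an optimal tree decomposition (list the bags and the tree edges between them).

A single bag containing all 4 vertices is trivially a valid decomposition of width 3. For the lower bound, the 4 vertices {0, 1, 2, 3} are pairwise adjacent, and any tree decomposition puts a clique entirely inside one bag — forcing width ≥ 3. Combining the bounds, tw(G) = 3.

Treewidth 3.
One optimal decomposition is:
Bags: B1 = {0, 1, 2, 3}
Tree: (single bag)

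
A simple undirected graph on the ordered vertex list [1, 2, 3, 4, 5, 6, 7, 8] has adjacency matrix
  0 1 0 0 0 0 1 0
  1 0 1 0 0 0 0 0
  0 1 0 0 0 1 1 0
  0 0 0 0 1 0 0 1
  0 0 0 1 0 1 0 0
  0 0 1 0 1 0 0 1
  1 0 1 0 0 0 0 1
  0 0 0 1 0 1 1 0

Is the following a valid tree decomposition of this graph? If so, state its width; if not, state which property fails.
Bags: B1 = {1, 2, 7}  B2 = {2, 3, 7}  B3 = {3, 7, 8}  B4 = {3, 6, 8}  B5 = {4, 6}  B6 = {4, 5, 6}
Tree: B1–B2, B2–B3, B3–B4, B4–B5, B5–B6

A tree decomposition must satisfy three properties: every vertex lies in some bag; for every edge, both endpoints lie together in some bag; and for every vertex, the bags containing it form a connected subtree. Here edge (8,4) lies in no bag, so the decomposition is invalid.

No — edge (8,4) lies in no bag.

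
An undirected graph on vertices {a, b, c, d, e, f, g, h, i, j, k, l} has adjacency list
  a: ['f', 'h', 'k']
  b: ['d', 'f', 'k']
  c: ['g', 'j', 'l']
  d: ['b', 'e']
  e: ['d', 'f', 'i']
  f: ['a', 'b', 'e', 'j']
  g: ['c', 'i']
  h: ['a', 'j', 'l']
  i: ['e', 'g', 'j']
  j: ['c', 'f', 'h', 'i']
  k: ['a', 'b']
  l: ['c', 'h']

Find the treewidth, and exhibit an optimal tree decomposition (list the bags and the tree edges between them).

Treewidth 3.
Bags: B1 = {c, g, i, l}  B2 = {c, i, j, l}  B3 = {h, i, j, l}  B4 = {e, h, i, j}  B5 = {e, f, h, j}  B6 = {a, e, f, h}  B7 = {a, d, e, f}  B8 = {a, b, d, f}  B9 = {a, b, d, k}
Tree: B1–B2, B2–B3, B3–B4, B4–B5, B5–B6, B6–B7, B7–B8, B8–B9

The largest bag has 4 vertices, giving width 3; this decomposition certifies tw(G) ≤ 3. For the lower bound: the 4 vertex sets {c,g,l}, {i}, {j}, {a,e,f,h} are disjoint, each induces a connected subgraph, and every pair is joined by at least one edge of G. Contracting each set to a single vertex therefore yields K_{4} as a minor, and since treewidth is minor-monotone, tw(G) ≥ tw(K_{4}) = 3. Hence tw(G) = 3 exactly.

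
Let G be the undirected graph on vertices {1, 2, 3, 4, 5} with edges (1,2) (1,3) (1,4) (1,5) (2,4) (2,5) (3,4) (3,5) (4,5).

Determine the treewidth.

A width-3 tree decomposition is:
Bags: B1 = {1, 2, 4, 5}  B2 = {1, 3, 4, 5}
Tree: B1–B2
Each bag holds 4 vertices, so the decomposition has width 3, which upper-bounds the treewidth. On the other hand G contains the 4-clique {1, 2, 4, 5}. A clique must lie in a single bag of any decomposition, so no decomposition can have width below 3. Therefore the treewidth is 3.

3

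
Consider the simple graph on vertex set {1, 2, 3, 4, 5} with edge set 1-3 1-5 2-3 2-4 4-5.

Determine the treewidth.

A width-2 tree decomposition is:
Bags: B1 = {1, 2, 3}  B2 = {1, 2, 4}  B3 = {1, 4, 5}
Tree: B1–B2, B2–B3
Each bag holds 3 vertices, so the decomposition has width 2, which upper-bounds the treewidth. The edges 1–3–2–4–5–1 form a cycle, so G is not a tree and its treewidth is at least 2. The upper and lower bounds meet at 2, so that is the treewidth.

2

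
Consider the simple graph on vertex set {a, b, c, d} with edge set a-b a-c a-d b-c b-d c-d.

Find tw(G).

3

A width-3 tree decomposition is:
Bags: B1 = {a, b, c, d}
Tree: (single bag)
With just one bag of size 4, the width is 4 − 1 = 3, so tw(G) ≤ 3. On the other hand G contains the 4-clique {a, b, c, d}. A clique must lie in a single bag of any decomposition, so no decomposition can have width below 3. Hence tw(G) = 3 exactly.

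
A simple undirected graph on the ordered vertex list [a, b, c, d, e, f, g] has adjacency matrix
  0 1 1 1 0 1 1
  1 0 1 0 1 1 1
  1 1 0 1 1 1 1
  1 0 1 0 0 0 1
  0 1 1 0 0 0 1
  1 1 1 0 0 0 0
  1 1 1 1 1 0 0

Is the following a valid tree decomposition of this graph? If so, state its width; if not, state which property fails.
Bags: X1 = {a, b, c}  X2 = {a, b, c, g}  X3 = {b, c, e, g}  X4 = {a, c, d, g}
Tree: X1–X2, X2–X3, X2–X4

A tree decomposition must satisfy three properties: every vertex lies in some bag; for every edge, both endpoints lie together in some bag; and for every vertex, the bags containing it form a connected subtree. Here vertex f appears in no bag, so the decomposition is invalid.

No — vertex f appears in no bag.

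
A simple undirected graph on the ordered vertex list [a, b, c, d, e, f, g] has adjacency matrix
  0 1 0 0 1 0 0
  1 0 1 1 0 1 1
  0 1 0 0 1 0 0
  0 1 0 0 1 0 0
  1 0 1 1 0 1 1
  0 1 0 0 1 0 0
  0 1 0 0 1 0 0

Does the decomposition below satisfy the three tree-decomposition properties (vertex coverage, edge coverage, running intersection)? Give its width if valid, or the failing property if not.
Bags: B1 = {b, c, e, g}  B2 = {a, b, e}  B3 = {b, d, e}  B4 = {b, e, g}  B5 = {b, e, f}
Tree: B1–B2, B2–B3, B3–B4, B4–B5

No — bags containing vertex g are not connected in the tree.

A tree decomposition must satisfy three properties: every vertex lies in some bag; for every edge, both endpoints lie together in some bag; and for every vertex, the bags containing it form a connected subtree. Here bags containing vertex g are not connected in the tree, so the decomposition is invalid.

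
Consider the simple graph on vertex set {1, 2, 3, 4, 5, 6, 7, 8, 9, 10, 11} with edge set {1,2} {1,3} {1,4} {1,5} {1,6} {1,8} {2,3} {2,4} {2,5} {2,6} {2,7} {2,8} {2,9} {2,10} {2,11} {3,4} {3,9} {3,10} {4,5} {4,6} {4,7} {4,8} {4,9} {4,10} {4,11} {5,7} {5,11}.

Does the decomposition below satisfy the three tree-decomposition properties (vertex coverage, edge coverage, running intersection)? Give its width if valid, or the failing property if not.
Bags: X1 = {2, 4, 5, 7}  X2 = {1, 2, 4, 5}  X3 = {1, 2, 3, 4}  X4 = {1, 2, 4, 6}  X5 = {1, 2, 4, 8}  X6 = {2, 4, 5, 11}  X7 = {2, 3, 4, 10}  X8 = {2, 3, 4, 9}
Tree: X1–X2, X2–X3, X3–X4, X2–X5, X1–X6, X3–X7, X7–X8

Every vertex of G appears in some bag (union = {1, 2, 3, 4, 5, 6, 7, 8, 9, 10, 11}); every edge is covered by a bag; and for each vertex v the set of bags containing v is connected in the bag tree. The decomposition is therefore valid. The largest bag has 4 vertices, so the width is 3.

Yes; width 3.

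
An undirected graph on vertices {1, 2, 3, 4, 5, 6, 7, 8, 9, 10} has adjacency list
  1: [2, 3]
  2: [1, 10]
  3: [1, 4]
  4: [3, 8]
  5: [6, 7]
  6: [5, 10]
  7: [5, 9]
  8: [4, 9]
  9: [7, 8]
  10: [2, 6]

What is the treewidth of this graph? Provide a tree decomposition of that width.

Treewidth 2.
One such decomposition:
Bags: B1 = {5, 6, 10}  B2 = {2, 5, 10}  B3 = {1, 2, 5}  B4 = {1, 3, 5}  B5 = {3, 4, 5}  B6 = {4, 5, 8}  B7 = {5, 8, 9}  B8 = {5, 7, 9}
Tree: B1–B2, B2–B3, B3–B4, B4–B5, B5–B6, B6–B7, B7–B8

The largest bag has 3 vertices, giving width 2; this decomposition certifies tw(G) ≤ 2. Since 5–6–10–2–1–3–4–8–9–7–5 is a cycle in G, G is not acyclic. Forests are exactly the graphs of treewidth ≤ 1, so tw(G) ≥ 2. Hence tw(G) = 2 exactly.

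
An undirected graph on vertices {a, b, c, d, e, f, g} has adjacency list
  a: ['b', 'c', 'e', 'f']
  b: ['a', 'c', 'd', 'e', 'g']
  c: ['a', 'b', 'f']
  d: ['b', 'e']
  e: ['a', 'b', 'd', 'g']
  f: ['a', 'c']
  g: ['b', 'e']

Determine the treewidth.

2

A width-2 tree decomposition is:
Bags: B1 = {a, b, c}  B2 = {a, b, e}  B3 = {b, e, g}  B4 = {b, d, e}  B5 = {a, c, f}
Tree: B1–B2, B2–B3, B3–B4, B1–B5
Every bag has size at most 3, so the width is 3 − 1 = 2 and tw(G) ≤ 2. On the other hand G contains the 3-clique {a, c, f}. A clique must lie in a single bag of any decomposition, so no decomposition can have width below 2. Hence tw(G) = 2 exactly.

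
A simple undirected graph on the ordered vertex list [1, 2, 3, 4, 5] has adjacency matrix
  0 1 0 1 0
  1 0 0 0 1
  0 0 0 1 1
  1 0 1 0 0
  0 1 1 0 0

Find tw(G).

2

A width-2 tree decomposition is:
Bags: B1 = {3, 4, 5}  B2 = {1, 4, 5}  B3 = {1, 2, 5}
Tree: B1–B2, B2–B3
Each bag holds 3 vertices, so the decomposition has width 2, which upper-bounds the treewidth. Since 5–3–4–1–2–5 is a cycle in G, G is not acyclic. Forests are exactly the graphs of treewidth ≤ 1, so tw(G) ≥ 2. Therefore the treewidth is 2.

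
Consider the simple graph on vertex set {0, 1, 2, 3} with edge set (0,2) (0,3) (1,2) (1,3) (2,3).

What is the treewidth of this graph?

2

A width-2 tree decomposition is:
Bags: B1 = {0, 2, 3}  B2 = {1, 2, 3}
Tree: B1–B2
Each bag holds 3 vertices, so the decomposition has width 2, which upper-bounds the treewidth. Conversely, {0, 2, 3} is a clique of size 3, and the vertices of any clique must share a bag in every tree decomposition; so some bag has ≥ 3 vertices and tw(G) ≥ 2. Therefore the treewidth is 2.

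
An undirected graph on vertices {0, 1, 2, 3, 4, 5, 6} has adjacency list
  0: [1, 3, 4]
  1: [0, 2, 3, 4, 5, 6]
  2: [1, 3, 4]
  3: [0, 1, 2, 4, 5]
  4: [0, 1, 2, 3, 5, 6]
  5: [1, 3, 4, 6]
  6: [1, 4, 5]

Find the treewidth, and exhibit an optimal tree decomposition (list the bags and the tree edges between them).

Treewidth 3.
Bags: B1 = {0, 1, 3, 4}  B2 = {1, 3, 4, 5}  B3 = {1, 4, 5, 6}  B4 = {1, 2, 3, 4}
Tree: B1–B2, B2–B3, B1–B4

Each bag holds 4 vertices, so the decomposition has width 3, which upper-bounds the treewidth. Conversely, {0, 1, 3, 4} is a clique of size 4, and the vertices of any clique must share a bag in every tree decomposition; so some bag has ≥ 4 vertices and tw(G) ≥ 3. The upper and lower bounds meet at 3, so that is the treewidth.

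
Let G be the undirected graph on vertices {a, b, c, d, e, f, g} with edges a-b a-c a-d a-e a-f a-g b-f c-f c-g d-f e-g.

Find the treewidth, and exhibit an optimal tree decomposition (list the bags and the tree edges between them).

Each bag holds 3 vertices, so the decomposition has width 2, which upper-bounds the treewidth. Conversely, {a, e, g} is a clique of size 3, and the vertices of any clique must share a bag in every tree decomposition; so some bag has ≥ 3 vertices and tw(G) ≥ 2. Combining the bounds, tw(G) = 2.

Treewidth 2.
One optimal decomposition is:
Bags: B1 = {a, c, f}  B2 = {a, b, f}  B3 = {a, c, g}  B4 = {a, d, f}  B5 = {a, e, g}
Tree: B1–B2, B1–B3, B1–B4, B3–B5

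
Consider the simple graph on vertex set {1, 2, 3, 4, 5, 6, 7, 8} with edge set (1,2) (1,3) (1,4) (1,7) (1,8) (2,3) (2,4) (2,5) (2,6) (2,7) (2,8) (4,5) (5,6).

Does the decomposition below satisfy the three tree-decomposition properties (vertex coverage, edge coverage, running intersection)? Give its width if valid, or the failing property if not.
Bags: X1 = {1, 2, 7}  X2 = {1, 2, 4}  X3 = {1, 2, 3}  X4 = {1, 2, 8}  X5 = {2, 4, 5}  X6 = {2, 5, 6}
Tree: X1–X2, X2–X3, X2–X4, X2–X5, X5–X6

Yes; width 2.

Vertex coverage: the bags together contain {1, 2, 3, 4, 5, 6, 7, 8}, the full vertex set. Edge coverage: each edge of G has both endpoints in at least one bag. Running intersection: for every vertex, the bags containing it form a connected subtree. All three properties hold, so this is a valid tree decomposition of width max|bag| − 1 = 2, and hence tw(G) ≤ 2.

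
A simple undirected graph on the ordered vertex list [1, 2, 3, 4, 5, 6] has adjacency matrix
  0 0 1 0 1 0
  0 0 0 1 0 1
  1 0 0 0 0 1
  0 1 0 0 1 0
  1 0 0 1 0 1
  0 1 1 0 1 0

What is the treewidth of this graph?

A width-2 tree decomposition is:
Bags: B1 = {1, 3, 5}  B2 = {3, 5, 6}  B3 = {4, 5, 6}  B4 = {2, 4, 6}
Tree: B1–B2, B2–B3, B3–B4
Each bag holds 3 vertices, so the decomposition has width 2, which upper-bounds the treewidth. For the lower bound, G contains the cycle 1–3–6–5–1, so G is not a forest; only forests have treewidth ≤ 1, hence tw(G) ≥ 2. Therefore the treewidth is 2.

2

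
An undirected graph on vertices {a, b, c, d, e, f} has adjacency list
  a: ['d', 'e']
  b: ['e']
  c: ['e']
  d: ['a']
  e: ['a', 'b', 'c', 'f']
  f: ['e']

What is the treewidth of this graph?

A width-1 tree decomposition is:
Bags: B1 = {e, f}  B2 = {a, e}  B3 = {b, e}  B4 = {c, e}  B5 = {a, d}
Tree: B1–B2, B2–B3, B3–B4, B2–B5
Every bag has size at most 2, so the width is 2 − 1 = 1 and tw(G) ≤ 1. G has an edge, so its treewidth is at least 1. The upper and lower bounds meet at 1, so that is the treewidth.

1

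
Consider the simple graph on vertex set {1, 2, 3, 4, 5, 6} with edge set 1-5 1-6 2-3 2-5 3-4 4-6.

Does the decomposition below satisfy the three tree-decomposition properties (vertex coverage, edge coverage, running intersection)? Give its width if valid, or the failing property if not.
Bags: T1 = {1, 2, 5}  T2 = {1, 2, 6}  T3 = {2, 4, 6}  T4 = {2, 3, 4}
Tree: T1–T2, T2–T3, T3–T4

Yes; width 2.

Checking the three conditions: (i) the bags cover all of {1, 2, 3, 4, 5, 6}; (ii) for each edge, some bag contains both endpoints; (iii) the bags containing any fixed vertex form a subtree. All hold, so the decomposition is valid with width 3 − 1 = 2.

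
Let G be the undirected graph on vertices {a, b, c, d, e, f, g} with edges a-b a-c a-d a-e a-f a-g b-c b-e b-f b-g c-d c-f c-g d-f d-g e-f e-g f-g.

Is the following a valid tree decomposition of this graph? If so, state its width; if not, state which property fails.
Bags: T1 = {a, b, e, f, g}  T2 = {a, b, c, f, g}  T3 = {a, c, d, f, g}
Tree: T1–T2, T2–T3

Checking the three conditions: (i) the bags cover all of {a, b, c, d, e, f, g}; (ii) for each edge, some bag contains both endpoints; (iii) the bags containing any fixed vertex form a subtree. All hold, so the decomposition is valid with width 5 − 1 = 4.

Yes; width 4.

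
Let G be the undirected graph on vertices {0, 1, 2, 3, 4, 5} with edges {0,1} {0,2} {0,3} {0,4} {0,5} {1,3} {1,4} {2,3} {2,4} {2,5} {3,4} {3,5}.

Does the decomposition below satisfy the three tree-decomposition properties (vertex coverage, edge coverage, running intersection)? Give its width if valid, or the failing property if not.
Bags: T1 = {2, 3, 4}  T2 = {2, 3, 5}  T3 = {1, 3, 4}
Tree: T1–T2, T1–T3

No — vertex 0 appears in no bag.

A tree decomposition must satisfy three properties: every vertex lies in some bag; for every edge, both endpoints lie together in some bag; and for every vertex, the bags containing it form a connected subtree. Here vertex 0 appears in no bag, so the decomposition is invalid.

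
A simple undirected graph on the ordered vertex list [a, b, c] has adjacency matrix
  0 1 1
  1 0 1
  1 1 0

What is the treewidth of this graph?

A width-2 tree decomposition is:
Bags: B1 = {a, b, c}
Tree: (single bag)
A single bag containing all 3 vertices is trivially a valid decomposition of width 2. For the lower bound, the 3 vertices {a, b, c} are pairwise adjacent, and any tree decomposition puts a clique entirely inside one bag — forcing width ≥ 2. Combining the bounds, tw(G) = 2.

2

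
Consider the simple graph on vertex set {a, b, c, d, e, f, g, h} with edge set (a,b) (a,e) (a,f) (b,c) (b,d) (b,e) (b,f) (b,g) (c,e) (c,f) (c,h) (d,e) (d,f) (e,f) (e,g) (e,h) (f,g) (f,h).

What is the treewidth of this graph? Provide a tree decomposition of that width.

Each bag holds 4 vertices, so the decomposition has width 3, which upper-bounds the treewidth. On the other hand G contains the 4-clique {c, e, f, h}. A clique must lie in a single bag of any decomposition, so no decomposition can have width below 3. Hence tw(G) = 3 exactly.

Treewidth 3.
One optimal decomposition is:
Bags: B1 = {b, e, f, g}  B2 = {b, c, e, f}  B3 = {b, d, e, f}  B4 = {c, e, f, h}  B5 = {a, b, e, f}
Tree: B1–B2, B1–B3, B2–B4, B1–B5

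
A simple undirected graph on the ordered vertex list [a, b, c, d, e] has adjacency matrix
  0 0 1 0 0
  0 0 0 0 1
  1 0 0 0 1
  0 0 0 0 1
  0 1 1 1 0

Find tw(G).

1

A width-1 tree decomposition is:
Bags: B1 = {b, e}  B2 = {c, e}  B3 = {a, c}  B4 = {d, e}
Tree: B1–B2, B2–B3, B1–B4
Each bag holds 2 vertices, so the decomposition has width 1, which upper-bounds the treewidth. G has an edge, so its treewidth is at least 1. Therefore the treewidth is 1.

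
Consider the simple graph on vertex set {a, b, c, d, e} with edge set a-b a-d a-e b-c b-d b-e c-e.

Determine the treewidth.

A width-2 tree decomposition is:
Bags: B1 = {b, c, e}  B2 = {a, b, e}  B3 = {a, b, d}
Tree: B1–B2, B2–B3
Every bag has size at most 3, so the width is 3 − 1 = 2 and tw(G) ≤ 2. On the other hand G contains the 3-clique {a, b, d}. A clique must lie in a single bag of any decomposition, so no decomposition can have width below 2. Combining the bounds, tw(G) = 2.

2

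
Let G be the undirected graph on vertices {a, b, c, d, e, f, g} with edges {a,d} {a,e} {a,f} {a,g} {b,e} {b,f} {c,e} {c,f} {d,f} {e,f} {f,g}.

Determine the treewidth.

2

A width-2 tree decomposition is:
Bags: B1 = {a, d, f}  B2 = {a, e, f}  B3 = {b, e, f}  B4 = {c, e, f}  B5 = {a, f, g}
Tree: B1–B2, B2–B3, B3–B4, B1–B5
Each bag holds 3 vertices, so the decomposition has width 2, which upper-bounds the treewidth. For the lower bound, the 3 vertices {c, e, f} are pairwise adjacent, and any tree decomposition puts a clique entirely inside one bag — forcing width ≥ 2. Combining the bounds, tw(G) = 2.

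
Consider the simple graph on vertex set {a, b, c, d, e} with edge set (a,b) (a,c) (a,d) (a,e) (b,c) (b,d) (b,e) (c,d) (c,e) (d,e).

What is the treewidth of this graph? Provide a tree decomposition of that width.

Treewidth 4.
One optimal decomposition is:
Bags: B1 = {a, b, c, d, e}
Tree: (single bag)

With just one bag of size 5, the width is 5 − 1 = 4, so tw(G) ≤ 4. For the lower bound, the 5 vertices {a, b, c, d, e} are pairwise adjacent, and any tree decomposition puts a clique entirely inside one bag — forcing width ≥ 4. The upper and lower bounds meet at 4, so that is the treewidth.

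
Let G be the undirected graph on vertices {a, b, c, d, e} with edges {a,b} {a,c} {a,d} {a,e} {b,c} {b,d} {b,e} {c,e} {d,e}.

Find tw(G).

A width-3 tree decomposition is:
Bags: B1 = {a, b, c, e}  B2 = {a, b, d, e}
Tree: B1–B2
The largest bag has 4 vertices, giving width 3; this decomposition certifies tw(G) ≤ 3. For the lower bound, the 4 vertices {a, b, d, e} are pairwise adjacent, and any tree decomposition puts a clique entirely inside one bag — forcing width ≥ 3. Therefore the treewidth is 3.

3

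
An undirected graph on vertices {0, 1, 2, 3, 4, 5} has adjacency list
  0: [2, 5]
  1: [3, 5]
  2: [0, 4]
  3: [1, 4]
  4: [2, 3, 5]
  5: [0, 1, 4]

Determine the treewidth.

A width-2 tree decomposition is:
Bags: B1 = {1, 3, 5}  B2 = {3, 4, 5}  B3 = {0, 4, 5}  B4 = {0, 2, 4}
Tree: B1–B2, B2–B3, B3–B4
Every bag has size at most 3, so the width is 3 − 1 = 2 and tw(G) ≤ 2. For the lower bound, G contains the cycle 1–3–4–5–1, so G is not a forest; only forests have treewidth ≤ 1, hence tw(G) ≥ 2. Combining the bounds, tw(G) = 2.

2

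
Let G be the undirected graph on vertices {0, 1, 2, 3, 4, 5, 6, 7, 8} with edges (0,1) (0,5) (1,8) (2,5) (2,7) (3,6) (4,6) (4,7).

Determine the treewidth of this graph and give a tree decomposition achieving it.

Treewidth 1.
One such decomposition:
Bags: B1 = {3, 6}  B2 = {4, 6}  B3 = {4, 7}  B4 = {2, 7}  B5 = {2, 5}  B6 = {0, 5}  B7 = {0, 1}  B8 = {1, 8}
Tree: B1–B2, B2–B3, B3–B4, B4–B5, B5–B6, B6–B7, B7–B8

Every bag has size at most 2, so the width is 2 − 1 = 1 and tw(G) ≤ 1. G has an edge, so its treewidth is at least 1. The upper and lower bounds meet at 1, so that is the treewidth.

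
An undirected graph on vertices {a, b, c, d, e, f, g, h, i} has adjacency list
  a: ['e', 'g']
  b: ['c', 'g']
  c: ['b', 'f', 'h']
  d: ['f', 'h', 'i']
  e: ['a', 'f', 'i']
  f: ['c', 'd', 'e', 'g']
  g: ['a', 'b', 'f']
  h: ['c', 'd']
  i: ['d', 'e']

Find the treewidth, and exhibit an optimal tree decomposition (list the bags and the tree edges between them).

Treewidth 3.
Bags: B1 = {d, e, h, i}  B2 = {d, e, f, h}  B3 = {c, e, f, h}  B4 = {a, c, e, f}  B5 = {a, c, f, g}  B6 = {a, b, c, g}
Tree: B1–B2, B2–B3, B3–B4, B4–B5, B5–B6

Every bag has size at most 4, so the width is 4 − 1 = 3 and tw(G) ≤ 3. For the lower bound: the 4 vertex sets {d,h,i}, {e}, {f}, {a,b,c,g} are disjoint, each induces a connected subgraph, and every pair is joined by at least one edge of G. Contracting each set to a single vertex therefore yields K_{4} as a minor, and since treewidth is minor-monotone, tw(G) ≥ tw(K_{4}) = 3. The upper and lower bounds meet at 3, so that is the treewidth.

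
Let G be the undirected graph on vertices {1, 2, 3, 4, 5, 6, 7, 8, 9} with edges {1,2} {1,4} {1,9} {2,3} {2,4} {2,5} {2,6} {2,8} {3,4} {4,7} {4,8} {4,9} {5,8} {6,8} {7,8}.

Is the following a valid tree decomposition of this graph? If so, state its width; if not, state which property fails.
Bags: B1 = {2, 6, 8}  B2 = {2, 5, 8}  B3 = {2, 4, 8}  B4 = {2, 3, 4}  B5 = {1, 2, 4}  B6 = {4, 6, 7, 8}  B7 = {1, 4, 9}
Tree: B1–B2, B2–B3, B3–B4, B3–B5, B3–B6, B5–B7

A tree decomposition must satisfy three properties: every vertex lies in some bag; for every edge, both endpoints lie together in some bag; and for every vertex, the bags containing it form a connected subtree. Here bags containing vertex 6 are not connected in the tree, so the decomposition is invalid.

No — bags containing vertex 6 are not connected in the tree.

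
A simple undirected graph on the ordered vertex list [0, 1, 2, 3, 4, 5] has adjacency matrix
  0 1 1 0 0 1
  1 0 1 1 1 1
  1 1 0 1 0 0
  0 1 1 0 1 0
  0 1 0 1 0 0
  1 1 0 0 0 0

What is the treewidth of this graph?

A width-2 tree decomposition is:
Bags: B1 = {0, 1, 2}  B2 = {1, 2, 3}  B3 = {0, 1, 5}  B4 = {1, 3, 4}
Tree: B1–B2, B1–B3, B2–B4
Every bag has size at most 3, so the width is 3 − 1 = 2 and tw(G) ≤ 2. Conversely, {0, 1, 2} is a clique of size 3, and the vertices of any clique must share a bag in every tree decomposition; so some bag has ≥ 3 vertices and tw(G) ≥ 2. Hence tw(G) = 2 exactly.

2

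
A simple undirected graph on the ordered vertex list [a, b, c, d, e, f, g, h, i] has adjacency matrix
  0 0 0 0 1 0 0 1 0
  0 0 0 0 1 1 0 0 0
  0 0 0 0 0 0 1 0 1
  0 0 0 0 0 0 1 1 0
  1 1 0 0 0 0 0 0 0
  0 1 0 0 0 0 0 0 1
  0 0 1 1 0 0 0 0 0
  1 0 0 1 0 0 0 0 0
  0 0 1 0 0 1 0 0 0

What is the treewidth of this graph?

2

A width-2 tree decomposition is:
Bags: B1 = {c, g, i}  B2 = {f, g, i}  B3 = {b, f, g}  B4 = {b, e, g}  B5 = {a, e, g}  B6 = {a, g, h}  B7 = {d, g, h}
Tree: B1–B2, B2–B3, B3–B4, B4–B5, B5–B6, B6–B7
The largest bag has 3 vertices, giving width 2; this decomposition certifies tw(G) ≤ 2. For the lower bound, G contains the cycle g–c–i–f–b–e–a–h–d–g, so G is not a forest; only forests have treewidth ≤ 1, hence tw(G) ≥ 2. Combining the bounds, tw(G) = 2.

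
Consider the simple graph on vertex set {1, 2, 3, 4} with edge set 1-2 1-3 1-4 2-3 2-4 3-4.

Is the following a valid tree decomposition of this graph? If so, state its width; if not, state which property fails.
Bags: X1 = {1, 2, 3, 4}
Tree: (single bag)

Yes; width 3.

Checking the three conditions: (i) the bags cover all of {1, 2, 3, 4}; (ii) for each edge, some bag contains both endpoints; (iii) the bags containing any fixed vertex form a subtree. All hold, so the decomposition is valid with width 4 − 1 = 3.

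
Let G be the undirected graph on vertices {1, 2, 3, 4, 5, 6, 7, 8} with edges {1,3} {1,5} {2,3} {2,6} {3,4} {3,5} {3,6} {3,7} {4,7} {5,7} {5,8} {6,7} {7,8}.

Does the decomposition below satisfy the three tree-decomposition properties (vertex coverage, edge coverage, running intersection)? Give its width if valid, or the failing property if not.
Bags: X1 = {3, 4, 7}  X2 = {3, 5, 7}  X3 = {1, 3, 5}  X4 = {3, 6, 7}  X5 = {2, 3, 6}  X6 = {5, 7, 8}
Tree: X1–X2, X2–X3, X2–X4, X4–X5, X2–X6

Checking the three conditions: (i) the bags cover all of {1, 2, 3, 4, 5, 6, 7, 8}; (ii) for each edge, some bag contains both endpoints; (iii) the bags containing any fixed vertex form a subtree. All hold, so the decomposition is valid with width 3 − 1 = 2.

Yes; width 2.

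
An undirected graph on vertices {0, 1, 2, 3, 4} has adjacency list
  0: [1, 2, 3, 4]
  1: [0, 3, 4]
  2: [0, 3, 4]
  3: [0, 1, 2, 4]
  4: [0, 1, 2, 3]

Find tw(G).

3

A width-3 tree decomposition is:
Bags: B1 = {0, 1, 3, 4}  B2 = {0, 2, 3, 4}
Tree: B1–B2
The largest bag has 4 vertices, giving width 3; this decomposition certifies tw(G) ≤ 3. For the lower bound, the 4 vertices {0, 1, 3, 4} are pairwise adjacent, and any tree decomposition puts a clique entirely inside one bag — forcing width ≥ 3. Therefore the treewidth is 3.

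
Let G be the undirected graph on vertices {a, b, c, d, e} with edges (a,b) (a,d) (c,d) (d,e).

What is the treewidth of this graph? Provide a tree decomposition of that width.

Every bag has size at most 2, so the width is 2 − 1 = 1 and tw(G) ≤ 1. Any graph with an edge has treewidth ≥ 1, and G has the edge d–a. Therefore the treewidth is 1.

Treewidth 1.
Bags: B1 = {a, d}  B2 = {c, d}  B3 = {a, b}  B4 = {d, e}
Tree: B1–B2, B1–B3, B1–B4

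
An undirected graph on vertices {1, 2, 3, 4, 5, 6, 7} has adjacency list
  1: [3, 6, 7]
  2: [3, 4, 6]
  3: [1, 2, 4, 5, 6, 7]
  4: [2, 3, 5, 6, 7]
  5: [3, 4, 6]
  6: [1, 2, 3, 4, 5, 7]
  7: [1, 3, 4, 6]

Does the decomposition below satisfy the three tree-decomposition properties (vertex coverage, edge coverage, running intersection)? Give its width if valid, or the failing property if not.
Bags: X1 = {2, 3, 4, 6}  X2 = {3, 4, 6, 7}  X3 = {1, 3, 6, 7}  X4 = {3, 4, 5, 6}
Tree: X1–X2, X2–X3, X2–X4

Yes; width 3.

Every vertex of G appears in some bag (union = {1, 2, 3, 4, 5, 6, 7}); every edge is covered by a bag; and for each vertex v the set of bags containing v is connected in the bag tree. The decomposition is therefore valid. The largest bag has 4 vertices, so the width is 3.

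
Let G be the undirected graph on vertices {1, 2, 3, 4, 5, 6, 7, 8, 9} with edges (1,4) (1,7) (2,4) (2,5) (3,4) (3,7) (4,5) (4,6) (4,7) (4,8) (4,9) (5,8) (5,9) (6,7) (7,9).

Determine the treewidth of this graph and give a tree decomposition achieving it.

Treewidth 2.
One such decomposition:
Bags: B1 = {4, 7, 9}  B2 = {3, 4, 7}  B3 = {1, 4, 7}  B4 = {4, 5, 9}  B5 = {4, 5, 8}  B6 = {2, 4, 5}  B7 = {4, 6, 7}
Tree: B1–B2, B2–B3, B1–B4, B4–B5, B5–B6, B2–B7

Each bag holds 3 vertices, so the decomposition has width 2, which upper-bounds the treewidth. On the other hand G contains the 3-clique {4, 5, 8}. A clique must lie in a single bag of any decomposition, so no decomposition can have width below 2. Hence tw(G) = 2 exactly.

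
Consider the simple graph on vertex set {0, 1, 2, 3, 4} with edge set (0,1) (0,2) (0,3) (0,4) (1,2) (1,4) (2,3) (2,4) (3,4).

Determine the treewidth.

3

A width-3 tree decomposition is:
Bags: B1 = {0, 2, 3, 4}  B2 = {0, 1, 2, 4}
Tree: B1–B2
Each bag holds 4 vertices, so the decomposition has width 3, which upper-bounds the treewidth. On the other hand G contains the 4-clique {0, 1, 2, 4}. A clique must lie in a single bag of any decomposition, so no decomposition can have width below 3. Hence tw(G) = 3 exactly.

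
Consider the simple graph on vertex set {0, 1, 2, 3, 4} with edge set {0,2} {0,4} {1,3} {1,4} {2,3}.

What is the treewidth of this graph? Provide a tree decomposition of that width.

Each bag holds 3 vertices, so the decomposition has width 2, which upper-bounds the treewidth. For the lower bound, G contains the cycle 1–3–2–0–4–1, so G is not a forest; only forests have treewidth ≤ 1, hence tw(G) ≥ 2. Therefore the treewidth is 2.

Treewidth 2.
One optimal decomposition is:
Bags: B1 = {1, 2, 3}  B2 = {0, 1, 2}  B3 = {0, 1, 4}
Tree: B1–B2, B2–B3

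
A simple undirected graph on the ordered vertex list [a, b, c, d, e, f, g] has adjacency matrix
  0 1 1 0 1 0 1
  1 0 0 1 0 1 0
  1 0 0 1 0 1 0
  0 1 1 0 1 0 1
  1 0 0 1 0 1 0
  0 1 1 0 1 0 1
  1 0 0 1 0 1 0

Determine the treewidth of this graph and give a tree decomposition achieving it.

Treewidth 3.
One such decomposition:
Bags: B1 = {a, d, e, f}  B2 = {a, d, f, g}  B3 = {a, c, d, f}  B4 = {a, b, d, f}
Tree: B1–B2, B2–B3, B3–B4

Each bag holds 4 vertices, so the decomposition has width 3, which upper-bounds the treewidth. For the lower bound: the 4 vertex sets {d,e}, {f,g}, {a}, {c} are disjoint, each induces a connected subgraph, and every pair is joined by at least one edge of G. Contracting each set to a single vertex therefore yields K_{4} as a minor, and since treewidth is minor-monotone, tw(G) ≥ tw(K_{4}) = 3. Therefore the treewidth is 3.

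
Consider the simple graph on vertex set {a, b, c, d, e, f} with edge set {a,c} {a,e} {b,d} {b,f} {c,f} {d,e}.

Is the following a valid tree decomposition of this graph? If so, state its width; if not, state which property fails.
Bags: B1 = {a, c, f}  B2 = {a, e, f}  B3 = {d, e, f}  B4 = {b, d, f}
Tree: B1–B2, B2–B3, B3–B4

Vertex coverage: the bags together contain {a, b, c, d, e, f}, the full vertex set. Edge coverage: each edge of G has both endpoints in at least one bag. Running intersection: for every vertex, the bags containing it form a connected subtree. All three properties hold, so this is a valid tree decomposition of width max|bag| − 1 = 2, and hence tw(G) ≤ 2.

Yes; width 2.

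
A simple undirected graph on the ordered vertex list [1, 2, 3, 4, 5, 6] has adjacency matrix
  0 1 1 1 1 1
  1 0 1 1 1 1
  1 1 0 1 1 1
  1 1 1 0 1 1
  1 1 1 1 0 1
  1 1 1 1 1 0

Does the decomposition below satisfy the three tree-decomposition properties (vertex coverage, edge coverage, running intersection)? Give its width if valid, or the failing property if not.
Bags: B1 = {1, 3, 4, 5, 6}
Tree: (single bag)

A tree decomposition must satisfy three properties: every vertex lies in some bag; for every edge, both endpoints lie together in some bag; and for every vertex, the bags containing it form a connected subtree. Here vertex 2 appears in no bag, so the decomposition is invalid.

No — vertex 2 appears in no bag.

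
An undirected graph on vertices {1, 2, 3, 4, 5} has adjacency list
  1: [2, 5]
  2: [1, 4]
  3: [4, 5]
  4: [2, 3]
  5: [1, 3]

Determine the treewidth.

A width-2 tree decomposition is:
Bags: B1 = {3, 4, 5}  B2 = {2, 4, 5}  B3 = {1, 2, 5}
Tree: B1–B2, B2–B3
The largest bag has 3 vertices, giving width 2; this decomposition certifies tw(G) ≤ 2. For the lower bound, G contains the cycle 5–3–4–2–1–5, so G is not a forest; only forests have treewidth ≤ 1, hence tw(G) ≥ 2. Hence tw(G) = 2 exactly.

2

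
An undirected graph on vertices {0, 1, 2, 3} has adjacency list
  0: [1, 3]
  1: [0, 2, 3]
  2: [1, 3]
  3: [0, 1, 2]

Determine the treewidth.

A width-2 tree decomposition is:
Bags: B1 = {0, 1, 3}  B2 = {1, 2, 3}
Tree: B1–B2
The largest bag has 3 vertices, giving width 2; this decomposition certifies tw(G) ≤ 2. On the other hand G contains the 3-clique {0, 1, 3}. A clique must lie in a single bag of any decomposition, so no decomposition can have width below 2. Hence tw(G) = 2 exactly.

2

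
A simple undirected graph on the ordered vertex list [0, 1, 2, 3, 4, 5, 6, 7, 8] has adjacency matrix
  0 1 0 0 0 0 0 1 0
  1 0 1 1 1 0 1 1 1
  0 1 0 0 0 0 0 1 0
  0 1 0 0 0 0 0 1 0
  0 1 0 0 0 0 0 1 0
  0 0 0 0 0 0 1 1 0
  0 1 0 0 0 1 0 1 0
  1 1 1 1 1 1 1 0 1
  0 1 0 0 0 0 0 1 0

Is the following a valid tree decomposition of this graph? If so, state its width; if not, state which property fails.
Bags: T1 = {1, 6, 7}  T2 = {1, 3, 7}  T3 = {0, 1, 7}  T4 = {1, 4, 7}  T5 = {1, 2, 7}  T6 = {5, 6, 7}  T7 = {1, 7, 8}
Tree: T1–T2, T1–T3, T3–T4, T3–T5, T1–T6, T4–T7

Yes; width 2.

Checking the three conditions: (i) the bags cover all of {0, 1, 2, 3, 4, 5, 6, 7, 8}; (ii) for each edge, some bag contains both endpoints; (iii) the bags containing any fixed vertex form a subtree. All hold, so the decomposition is valid with width 3 − 1 = 2.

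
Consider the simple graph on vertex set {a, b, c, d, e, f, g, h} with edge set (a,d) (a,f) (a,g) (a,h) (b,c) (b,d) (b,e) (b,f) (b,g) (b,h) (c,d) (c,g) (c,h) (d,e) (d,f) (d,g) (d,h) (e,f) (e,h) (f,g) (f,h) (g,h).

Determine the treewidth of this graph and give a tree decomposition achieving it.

Treewidth 4.
One such decomposition:
Bags: B1 = {b, d, e, f, h}  B2 = {b, d, f, g, h}  B3 = {b, c, d, g, h}  B4 = {a, d, f, g, h}
Tree: B1–B2, B2–B3, B2–B4

Every bag has size at most 5, so the width is 5 − 1 = 4 and tw(G) ≤ 4. On the other hand G contains the 5-clique {b, c, d, g, h}. A clique must lie in a single bag of any decomposition, so no decomposition can have width below 4. Therefore the treewidth is 4.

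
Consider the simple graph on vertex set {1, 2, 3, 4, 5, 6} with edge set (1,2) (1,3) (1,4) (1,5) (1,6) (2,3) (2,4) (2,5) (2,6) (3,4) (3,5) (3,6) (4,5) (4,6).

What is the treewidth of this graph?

A width-4 tree decomposition is:
Bags: B1 = {1, 2, 3, 4, 6}  B2 = {1, 2, 3, 4, 5}
Tree: B1–B2
Each bag holds 5 vertices, so the decomposition has width 4, which upper-bounds the treewidth. Conversely, {1, 2, 3, 4, 5} is a clique of size 5, and the vertices of any clique must share a bag in every tree decomposition; so some bag has ≥ 5 vertices and tw(G) ≥ 4. Therefore the treewidth is 4.

4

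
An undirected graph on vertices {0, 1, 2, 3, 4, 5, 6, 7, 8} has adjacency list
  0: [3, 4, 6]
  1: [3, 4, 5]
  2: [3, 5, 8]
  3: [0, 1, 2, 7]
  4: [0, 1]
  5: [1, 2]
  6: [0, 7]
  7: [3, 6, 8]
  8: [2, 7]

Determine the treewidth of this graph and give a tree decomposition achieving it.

Treewidth 3.
Bags: B1 = {2, 5, 7, 8}  B2 = {2, 3, 5, 7}  B3 = {1, 3, 5, 7}  B4 = {1, 3, 6, 7}  B5 = {0, 1, 3, 6}  B6 = {0, 1, 4, 6}
Tree: B1–B2, B2–B3, B3–B4, B4–B5, B5–B6

Every bag has size at most 4, so the width is 4 − 1 = 3 and tw(G) ≤ 3. For the lower bound: the 4 vertex sets {2,5,8}, {7}, {3}, {0,1,4,6} are disjoint, each induces a connected subgraph, and every pair is joined by at least one edge of G. Contracting each set to a single vertex therefore yields K_{4} as a minor, and since treewidth is minor-monotone, tw(G) ≥ tw(K_{4}) = 3. The upper and lower bounds meet at 3, so that is the treewidth.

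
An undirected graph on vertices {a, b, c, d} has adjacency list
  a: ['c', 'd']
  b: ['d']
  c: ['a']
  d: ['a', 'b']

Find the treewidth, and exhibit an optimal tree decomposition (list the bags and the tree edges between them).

Each bag holds 2 vertices, so the decomposition has width 1, which upper-bounds the treewidth. Since G has at least one edge (e.g. d–b), it is not an edgeless graph, so tw(G) ≥ 1. Therefore the treewidth is 1.

Treewidth 1.
One such decomposition:
Bags: B1 = {b, d}  B2 = {a, d}  B3 = {a, c}
Tree: B1–B2, B2–B3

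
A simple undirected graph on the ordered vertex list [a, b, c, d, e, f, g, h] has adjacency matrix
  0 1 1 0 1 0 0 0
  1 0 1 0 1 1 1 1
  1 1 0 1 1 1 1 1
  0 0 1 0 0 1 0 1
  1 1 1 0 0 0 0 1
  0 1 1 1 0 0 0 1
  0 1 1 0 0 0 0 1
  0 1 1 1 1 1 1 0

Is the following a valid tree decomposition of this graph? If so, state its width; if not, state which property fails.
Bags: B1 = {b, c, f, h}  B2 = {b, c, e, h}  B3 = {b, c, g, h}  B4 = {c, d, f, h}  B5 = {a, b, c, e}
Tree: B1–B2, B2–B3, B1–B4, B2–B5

Yes; width 3.

Checking the three conditions: (i) the bags cover all of {a, b, c, d, e, f, g, h}; (ii) for each edge, some bag contains both endpoints; (iii) the bags containing any fixed vertex form a subtree. All hold, so the decomposition is valid with width 4 − 1 = 3.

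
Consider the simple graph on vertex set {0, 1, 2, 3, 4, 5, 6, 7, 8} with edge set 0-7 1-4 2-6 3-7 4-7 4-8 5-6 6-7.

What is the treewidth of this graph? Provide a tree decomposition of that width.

Each bag holds 2 vertices, so the decomposition has width 1, which upper-bounds the treewidth. G has an edge, so its treewidth is at least 1. Hence tw(G) = 1 exactly.

Treewidth 1.
One such decomposition:
Bags: B1 = {6, 7}  B2 = {3, 7}  B3 = {4, 7}  B4 = {0, 7}  B5 = {4, 8}  B6 = {2, 6}  B7 = {5, 6}  B8 = {1, 4}
Tree: B1–B2, B1–B3, B3–B4, B3–B5, B1–B6, B1–B7, B5–B8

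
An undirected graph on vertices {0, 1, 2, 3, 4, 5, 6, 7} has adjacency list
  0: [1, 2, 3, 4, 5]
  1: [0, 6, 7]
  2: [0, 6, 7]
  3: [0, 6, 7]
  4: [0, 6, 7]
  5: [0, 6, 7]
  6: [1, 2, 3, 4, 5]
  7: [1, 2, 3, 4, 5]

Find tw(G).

3

A width-3 tree decomposition is:
Bags: B1 = {0, 2, 6, 7}  B2 = {0, 4, 6, 7}  B3 = {0, 5, 6, 7}  B4 = {0, 3, 6, 7}  B5 = {0, 1, 6, 7}
Tree: B1–B2, B2–B3, B3–B4, B4–B5
Each bag holds 4 vertices, so the decomposition has width 3, which upper-bounds the treewidth. For the lower bound: the 4 vertex sets {2,7}, {4,6}, {0}, {5} are disjoint, each induces a connected subgraph, and every pair is joined by at least one edge of G. Contracting each set to a single vertex therefore yields K_{4} as a minor, and since treewidth is minor-monotone, tw(G) ≥ tw(K_{4}) = 3. Therefore the treewidth is 3.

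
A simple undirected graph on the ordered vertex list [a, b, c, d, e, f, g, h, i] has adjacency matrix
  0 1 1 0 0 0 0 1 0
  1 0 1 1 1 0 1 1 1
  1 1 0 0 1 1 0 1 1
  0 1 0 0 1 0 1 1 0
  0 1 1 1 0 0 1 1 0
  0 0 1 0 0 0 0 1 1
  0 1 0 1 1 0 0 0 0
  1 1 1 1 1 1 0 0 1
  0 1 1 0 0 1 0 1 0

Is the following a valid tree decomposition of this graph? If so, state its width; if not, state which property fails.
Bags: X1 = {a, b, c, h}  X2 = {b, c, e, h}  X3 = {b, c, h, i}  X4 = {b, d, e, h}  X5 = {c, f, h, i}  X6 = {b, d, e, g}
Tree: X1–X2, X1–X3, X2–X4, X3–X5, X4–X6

Yes; width 3.

Vertex coverage: the bags together contain {a, b, c, d, e, f, g, h, i}, the full vertex set. Edge coverage: each edge of G has both endpoints in at least one bag. Running intersection: for every vertex, the bags containing it form a connected subtree. All three properties hold, so this is a valid tree decomposition of width max|bag| − 1 = 3, and hence tw(G) ≤ 3.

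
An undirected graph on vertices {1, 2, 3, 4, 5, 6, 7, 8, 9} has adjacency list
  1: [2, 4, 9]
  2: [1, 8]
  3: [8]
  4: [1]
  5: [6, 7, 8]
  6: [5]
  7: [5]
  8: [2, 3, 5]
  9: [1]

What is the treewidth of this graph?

A width-1 tree decomposition is:
Bags: B1 = {2, 8}  B2 = {1, 2}  B3 = {1, 4}  B4 = {5, 8}  B5 = {5, 6}  B6 = {5, 7}  B7 = {3, 8}  B8 = {1, 9}
Tree: B1–B2, B2–B3, B1–B4, B4–B5, B5–B6, B1–B7, B3–B8
Every bag has size at most 2, so the width is 2 − 1 = 1 and tw(G) ≤ 1. Since G has at least one edge (e.g. 2–8), it is not an edgeless graph, so tw(G) ≥ 1. The upper and lower bounds meet at 1, so that is the treewidth.

1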